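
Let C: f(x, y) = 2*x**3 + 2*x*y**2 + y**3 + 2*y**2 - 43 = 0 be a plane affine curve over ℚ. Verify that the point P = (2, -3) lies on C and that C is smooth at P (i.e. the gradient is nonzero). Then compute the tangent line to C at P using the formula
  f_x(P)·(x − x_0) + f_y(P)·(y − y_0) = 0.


Tangent line at P: 42*x - 9*y - 111 = 0.

Step 1: f(2, -3) = 0, so P lies on C.
Step 2: partial derivatives
  f_x(x, y) = 6*x**2 + 2*y**2, f_y(x, y) = 4*x*y + 3*y**2 + 4*y.
  f_x(P) = 42, f_y(P) = -9 (gradient nonzero, so P is smooth).
Step 3: tangent line at P: 42·(x − 2) + -9·(y − -3) = 0.
Expanding: 42*x - 9*y - 111 = 0.


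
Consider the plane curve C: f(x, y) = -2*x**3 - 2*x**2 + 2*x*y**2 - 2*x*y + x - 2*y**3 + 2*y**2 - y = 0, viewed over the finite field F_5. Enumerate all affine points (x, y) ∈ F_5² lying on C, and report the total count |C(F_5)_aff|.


Affine F_5-points: {(0, 0), (0, 2), (0, 4), (1, 3), (3, 1), (4, 2), (4, 4)}; count = 7.

For each of the 25 pairs (x, y) ∈ F_5², evaluate f(x, y) mod 5. Record the zeros.
  x = 0: [0↦0, 1↦4, 2↦0, 3↦1, 4↦0]  zeros at y ∈ {0, 2, 4}
  x = 1: [0↦2, 1↦1, 2↦1, 3↦0, 4↦1]  zeros at y ∈ {3}
  x = 2: [0↦3, 1↦2, 2↦1, 3↦3, 4↦1]  zeros at y ∈ ∅
  x = 3: [0↦1, 1↦0, 2↦3, 3↦3, 4↦3]  zeros at y ∈ {1}
  x = 4: [0↦4, 1↦3, 2↦0, 3↦3, 4↦0]  zeros at y ∈ {2, 4}
Collecting zeros: affine points = {(0, 0), (0, 2), (0, 4), (1, 3), (3, 1), (4, 2), (4, 4)}.
Total count |C(F_5)_aff| = 7.


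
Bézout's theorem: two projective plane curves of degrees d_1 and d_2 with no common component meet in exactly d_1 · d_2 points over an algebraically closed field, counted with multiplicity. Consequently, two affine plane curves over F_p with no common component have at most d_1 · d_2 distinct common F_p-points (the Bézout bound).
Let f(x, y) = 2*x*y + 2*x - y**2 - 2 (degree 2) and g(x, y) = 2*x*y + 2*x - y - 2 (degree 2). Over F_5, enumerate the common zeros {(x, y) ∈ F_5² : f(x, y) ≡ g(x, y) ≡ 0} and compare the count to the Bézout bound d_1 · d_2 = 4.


Common zeros: {(1, 0), (2, 1)}; count = 2; Bézout bound = 4.

deg(f) = 2, deg(g) = 2, so Bézout bound = 4.
Scan x ∈ F_5. For each x, list the y ∈ F_5 with f(x, y) ≡ 0 and those with g(x, y) ≡ 0 (mod 5); the common zeros in that column are the intersection.
  x = 0: f ≡ 0 at y ∈ ∅; g ≡ 0 at y ∈ {3}; common: ∅.
  x = 1: f ≡ 0 at y ∈ {0, 2}; g ≡ 0 at y ∈ {0}; common: {0}.
  x = 2: f ≡ 0 at y ∈ {1, 3}; g ≡ 0 at y ∈ {1}; common: {1}.
  x = 3: f ≡ 0 at y ∈ ∅; g ≡ 0 at y ∈ ∅; common: ∅.
  x = 4: f ≡ 0 at y ∈ ∅; g ≡ 0 at y ∈ {2}; common: ∅.
Collecting: common zeros = {(1, 0), (2, 1)}, so the count is 2.
Comparison with the Bézout bound: 2 ≤ 4 = deg(f)·deg(g), as expected for curves with no common component (the affine F_5-count falls short of the bound because intersections may lie at infinity, over extension fields, or carry multiplicity).


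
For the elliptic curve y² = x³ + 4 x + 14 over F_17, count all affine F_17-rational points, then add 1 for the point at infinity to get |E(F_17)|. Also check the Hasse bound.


Affine points = {(1, 6), (1, 11), (2, 8), (2, 9), (3, 6), (3, 11), (4, 3), (4, 14), (6, 4), (6, 13), (10, 0), (13, 6), (13, 11), (14, 3), (14, 14), (15, 7), (15, 10), (16, 3), (16, 14)}; affine count = 19; |E(F_17)| = 20.

Discriminant check: Δ ∝ 4a³ + 27b² = 4·4³ + 27·14² = 4·64 + 27·196 ≡ 6 (mod 17). Nonzero ⇒ E is nonsingular.
For each x ∈ F_17, compute rhs = x³ + 4·x + 14 mod 17, then count y ∈ F_17 with y² ≡ rhs.
  x = 0: rhs = 14, matching y values: none (0 points).
  x = 1: rhs = 2, matching y values: 6, 11 (2 points).
  x = 2: rhs = 13, matching y values: 8, 9 (2 points).
  x = 3: rhs = 2, matching y values: 6, 11 (2 points).
  x = 4: rhs = 9, matching y values: 3, 14 (2 points).
  x = 5: rhs = 6, matching y values: none (0 points).
  x = 6: rhs = 16, matching y values: 4, 13 (2 points).
  x = 7: rhs = 11, matching y values: none (0 points).
  x = 8: rhs = 14, matching y values: none (0 points).
  x = 9: rhs = 14, matching y values: none (0 points).
  x = 10: rhs = 0, matching y values: 0 (1 points).
  x = 11: rhs = 12, matching y values: none (0 points).
  x = 12: rhs = 5, matching y values: none (0 points).
  x = 13: rhs = 2, matching y values: 6, 11 (2 points).
  x = 14: rhs = 9, matching y values: 3, 14 (2 points).
  x = 15: rhs = 15, matching y values: 7, 10 (2 points).
  x = 16: rhs = 9, matching y values: 3, 14 (2 points).
Total affine count: 19.
Full point count |E(F_17)| = 19 + 1 = 20.
Hasse bound: |20 − (17+1)| = |2| = 2 ≤ 2√17 ≈ 8.2462 ✓.


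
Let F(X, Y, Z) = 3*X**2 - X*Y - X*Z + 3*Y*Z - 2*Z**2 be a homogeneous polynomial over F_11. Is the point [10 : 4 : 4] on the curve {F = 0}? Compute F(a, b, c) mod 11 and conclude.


F(10,4,4) ≡ 5 (mod 11); P is NOT on the curve.

Evaluate F(10, 4, 4) term-by-term (mod 11).
  3*X**2 ↦ 3·100·1·1 = 300
  -X*Y ↦ -1·10·4·1 = -40
  -X*Z ↦ -1·10·1·4 = -40
  3*Y*Z ↦ 3·1·4·4 = 48
  -2*Z**2 ↦ -2·1·1·16 = -32
Sum: F(10, 4, 4) = (300) + (-40) + (-40) + (48) + (-32) = 236.
Reducing mod 11: 236 ≡ 5 (mod 11).
Since F(a, b, c) ≡ 5 ≠ 0 (mod 11), P does NOT lie on the curve.


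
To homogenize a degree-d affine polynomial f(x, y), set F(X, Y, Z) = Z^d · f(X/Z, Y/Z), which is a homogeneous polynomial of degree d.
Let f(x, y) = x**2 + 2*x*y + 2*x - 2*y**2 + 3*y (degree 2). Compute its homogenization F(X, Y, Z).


F(X, Y, Z) = X**2 + 2*X*Y + 2*X*Z - 2*Y**2 + 3*Y*Z

deg(f) = 2.
Substitute x = X/Z, y = Y/Z into f, then multiply by Z^2.
  monomial 1·x^2·y^0 ↦ 1·X^2·Y^0·Z^0.
  monomial 2·x^1·y^1 ↦ 2·X^1·Y^1·Z^0.
  monomial 2·x^1·y^0 ↦ 2·X^1·Y^0·Z^1.
  monomial -2·x^0·y^2 ↦ -2·X^0·Y^2·Z^0.
  monomial 3·x^0·y^1 ↦ 3·X^0·Y^1·Z^1.
Collecting: F(X, Y, Z) = X**2 + 2*X*Y + 2*X*Z - 2*Y**2 + 3*Y*Z.


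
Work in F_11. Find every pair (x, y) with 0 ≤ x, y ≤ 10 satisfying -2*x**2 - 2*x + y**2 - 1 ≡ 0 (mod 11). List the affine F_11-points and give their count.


Affine F_11-points: {(0, 1), (0, 10), (1, 4), (1, 7), (3, 5), (3, 6), (7, 5), (7, 6), (9, 4), (9, 7), (10, 1), (10, 10)}; count = 12.

For each of the 121 pairs (x, y) ∈ F_11², evaluate f(x, y) mod 11. Record the zeros.
  x = 0: [0↦10, 1↦0, 2↦3, 3↦8, 4↦4, 5↦2, 6↦2, 7↦4, 8↦8, 9↦3, 10↦0]  zeros at y ∈ {1, 10}
  x = 1: [0↦6, 1↦7, 2↦10, 3↦4, 4↦0, 5↦9, 6↦9, 7↦0, 8↦4, 9↦10, 10↦7]  zeros at y ∈ {4, 7}
  x = 2: [0↦9, 1↦10, 2↦2, 3↦7, 4↦3, 5↦1, 6↦1, 7↦3, 8↦7, 9↦2, 10↦10]  zeros at y ∈ ∅
  x = 3: [0↦8, 1↦9, 2↦1, 3↦6, 4↦2, 5↦0, 6↦0, 7↦2, 8↦6, 9↦1, 10↦9]  zeros at y ∈ {5, 6}
  x = 4: [0↦3, 1↦4, 2↦7, 3↦1, 4↦8, 5↦6, 6↦6, 7↦8, 8↦1, 9↦7, 10↦4]  zeros at y ∈ ∅
  x = 5: [0↦5, 1↦6, 2↦9, 3↦3, 4↦10, 5↦8, 6↦8, 7↦10, 8↦3, 9↦9, 10↦6]  zeros at y ∈ ∅
  x = 6: [0↦3, 1↦4, 2↦7, 3↦1, 4↦8, 5↦6, 6↦6, 7↦8, 8↦1, 9↦7, 10↦4]  zeros at y ∈ ∅
  x = 7: [0↦8, 1↦9, 2↦1, 3↦6, 4↦2, 5↦0, 6↦0, 7↦2, 8↦6, 9↦1, 10↦9]  zeros at y ∈ {5, 6}
  x = 8: [0↦9, 1↦10, 2↦2, 3↦7, 4↦3, 5↦1, 6↦1, 7↦3, 8↦7, 9↦2, 10↦10]  zeros at y ∈ ∅
  x = 9: [0↦6, 1↦7, 2↦10, 3↦4, 4↦0, 5↦9, 6↦9, 7↦0, 8↦4, 9↦10, 10↦7]  zeros at y ∈ {4, 7}
  x = 10: [0↦10, 1↦0, 2↦3, 3↦8, 4↦4, 5↦2, 6↦2, 7↦4, 8↦8, 9↦3, 10↦0]  zeros at y ∈ {1, 10}
Collecting zeros: affine points = {(0, 1), (0, 10), (1, 4), (1, 7), (3, 5), (3, 6), (7, 5), (7, 6), (9, 4), (9, 7), (10, 1), (10, 10)}.
Total count |C(F_11)_aff| = 12.


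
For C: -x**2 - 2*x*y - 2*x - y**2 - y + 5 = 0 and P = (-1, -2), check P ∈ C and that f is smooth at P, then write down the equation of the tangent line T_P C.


Tangent line at P: 4*x + 5*y + 14 = 0.

Step 1: f(-1, -2) = 0, so P lies on C.
Step 2: partial derivatives
  f_x(x, y) = -2*x - 2*y - 2, f_y(x, y) = -2*x - 2*y - 1.
  f_x(P) = 4, f_y(P) = 5 (gradient nonzero, so P is smooth).
Step 3: tangent line at P: 4·(x − -1) + 5·(y − -2) = 0.
Expanding: 4*x + 5*y + 14 = 0.


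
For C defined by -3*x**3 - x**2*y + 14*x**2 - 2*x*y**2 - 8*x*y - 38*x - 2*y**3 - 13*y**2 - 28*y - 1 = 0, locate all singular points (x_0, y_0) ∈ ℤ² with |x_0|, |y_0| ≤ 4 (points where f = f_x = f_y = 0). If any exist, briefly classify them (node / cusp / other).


Singular points: {(2, -3)}; classification: node.

Compute partial derivatives:
  f_x = -9*x**2 - 2*x*y + 28*x - 2*y**2 - 8*y - 38.
  f_y = -x**2 - 4*x*y - 8*x - 6*y**2 - 26*y - 28.
Scan x_0 ∈ {−4, ..., 4}. For each x_0, f_y(x_0, y) is a polynomial in y; find its integer roots y ∈ {−4, ..., 4}, then test f_x and f at those candidates.
  x = -4: f_y(-4, y) = -6*y**2 - 10*y - 12; no integer root y with |y| ≤ 4.
  x = -3: f_y(-3, y) = -6*y**2 - 14*y - 13; no integer root y with |y| ≤ 4.
  x = -2: f_y(-2, y) = -6*y**2 - 18*y - 16; no integer root y with |y| ≤ 4.
  x = -1: f_y(-1, y) = -6*y**2 - 22*y - 21; no integer root y with |y| ≤ 4.
  x = 0: f_y(0, y) = -6*y**2 - 26*y - 28; vanishes at y ∈ {-2}. (0, -2): f_x = -30 ≠ 0.
  x = 1: f_y(1, y) = -6*y**2 - 30*y - 37; no integer root y with |y| ≤ 4.
  x = 2: f_y(2, y) = -6*y**2 - 34*y - 48; vanishes at y ∈ {-3}. (2, -3): f_x = 0, f = 0 — SINGULAR.
  x = 3: f_y(3, y) = -6*y**2 - 38*y - 61; no integer root y with |y| ≤ 4.
  x = 4: f_y(4, y) = -6*y**2 - 42*y - 76; no integer root y with |y| ≤ 4.
Only singular point on the grid: (2, -3).
Classify: substitute x = 2 + u, y = -3 + v and expand: f = -3*u**3 - u**2*v - u**2 - 2*u*v**2 - 2*v**3 + v**2.
No constant or linear terms (consistent with a singular point). Quadratic part: -u**2 + v**2. Cubic part: -3*u**3 - u**2*v - 2*u*v**2 - 2*v**3.
The quadratic part v**2 - u**2 = (v − u)(v + u) splits into two distinct linear factors, so there are two distinct tangent lines y − -3 = ±(x − 2) — this is a node (ordinary double point).
Classification: node.


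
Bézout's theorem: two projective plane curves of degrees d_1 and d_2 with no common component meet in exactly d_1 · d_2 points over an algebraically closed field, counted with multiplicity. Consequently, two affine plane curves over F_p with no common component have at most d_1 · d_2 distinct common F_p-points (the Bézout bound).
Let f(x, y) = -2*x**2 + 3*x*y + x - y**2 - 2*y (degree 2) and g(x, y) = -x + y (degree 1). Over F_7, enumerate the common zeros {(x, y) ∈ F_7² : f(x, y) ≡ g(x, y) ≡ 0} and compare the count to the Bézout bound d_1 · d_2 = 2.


Common zeros: {(0, 0)}; count = 1; Bézout bound = 2.

deg(f) = 2, deg(g) = 1, so Bézout bound = 2.
Scan x ∈ F_7. For each x, list the y ∈ F_7 with f(x, y) ≡ 0 and those with g(x, y) ≡ 0 (mod 7); the common zeros in that column are the intersection.
  x = 0: f ≡ 0 at y ∈ {0, 5}; g ≡ 0 at y ∈ {0}; common: {0}.
  x = 1: f ≡ 0 at y ∈ {3, 5}; g ≡ 0 at y ∈ {1}; common: ∅.
  x = 2: f ≡ 0 at y ∈ ∅; g ≡ 0 at y ∈ {2}; common: ∅.
  x = 3: f ≡ 0 at y ∈ ∅; g ≡ 0 at y ∈ {3}; common: ∅.
  x = 4: f ≡ 0 at y ∈ {0, 3}; g ≡ 0 at y ∈ {4}; common: ∅.
  x = 5: f ≡ 0 at y ∈ ∅; g ≡ 0 at y ∈ {5}; common: ∅.
  x = 6: f ≡ 0 at y ∈ ∅; g ≡ 0 at y ∈ {6}; common: ∅.
Collecting: common zeros = {(0, 0)}, so the count is 1.
Comparison with the Bézout bound: 1 ≤ 2 = deg(f)·deg(g), as expected for curves with no common component (the affine F_7-count falls short of the bound because intersections may lie at infinity, over extension fields, or carry multiplicity).


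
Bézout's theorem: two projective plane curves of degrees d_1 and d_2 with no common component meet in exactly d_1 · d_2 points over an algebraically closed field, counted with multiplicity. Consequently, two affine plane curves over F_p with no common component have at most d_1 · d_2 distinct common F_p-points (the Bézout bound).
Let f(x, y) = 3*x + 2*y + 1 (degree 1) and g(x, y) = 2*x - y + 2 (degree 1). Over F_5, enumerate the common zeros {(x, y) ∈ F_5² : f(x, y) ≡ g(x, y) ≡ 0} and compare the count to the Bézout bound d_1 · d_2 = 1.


Common zeros: {(0, 2)}; count = 1; Bézout bound = 1.

deg(f) = 1, deg(g) = 1, so Bézout bound = 1.
Scan x ∈ F_5. For each x, list the y ∈ F_5 with f(x, y) ≡ 0 and those with g(x, y) ≡ 0 (mod 5); the common zeros in that column are the intersection.
  x = 0: f ≡ 0 at y ∈ {2}; g ≡ 0 at y ∈ {2}; common: {2}.
  x = 1: f ≡ 0 at y ∈ {3}; g ≡ 0 at y ∈ {4}; common: ∅.
  x = 2: f ≡ 0 at y ∈ {4}; g ≡ 0 at y ∈ {1}; common: ∅.
  x = 3: f ≡ 0 at y ∈ {0}; g ≡ 0 at y ∈ {3}; common: ∅.
  x = 4: f ≡ 0 at y ∈ {1}; g ≡ 0 at y ∈ {0}; common: ∅.
Collecting: common zeros = {(0, 2)}, so the count is 1.
Comparison with the Bézout bound: 1 ≤ 1 = deg(f)·deg(g), as expected for curves with no common component (the bound is attained).


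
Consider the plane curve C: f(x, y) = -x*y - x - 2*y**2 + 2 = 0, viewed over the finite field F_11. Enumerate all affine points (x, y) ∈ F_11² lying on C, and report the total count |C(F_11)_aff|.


Affine F_11-points: {(0, 1), (0, 10), (1, 6), (1, 10), (2, 0), (2, 10), (3, 5), (3, 10), (4, 10), (5, 4), (5, 10), (6, 9), (6, 10), (7, 3), (7, 10), (8, 8), (8, 10), (9, 2), (9, 10), (10, 7), (10, 10)}; count = 21.

For each of the 121 pairs (x, y) ∈ F_11², evaluate f(x, y) mod 11. Record the zeros.
  x = 0: [0↦2, 1↦0, 2↦5, 3↦6, 4↦3, 5↦7, 6↦7, 7↦3, 8↦6, 9↦5, 10↦0]  zeros at y ∈ {1, 10}
  x = 1: [0↦1, 1↦9, 2↦2, 3↦2, 4↦9, 5↦1, 6↦0, 7↦6, 8↦8, 9↦6, 10↦0]  zeros at y ∈ {6, 10}
  x = 2: [0↦0, 1↦7, 2↦10, 3↦9, 4↦4, 5↦6, 6↦4, 7↦9, 8↦10, 9↦7, 10↦0]  zeros at y ∈ {0, 10}
  x = 3: [0↦10, 1↦5, 2↦7, 3↦5, 4↦10, 5↦0, 6↦8, 7↦1, 8↦1, 9↦8, 10↦0]  zeros at y ∈ {5, 10}
  x = 4: [0↦9, 1↦3, 2↦4, 3↦1, 4↦5, 5↦5, 6↦1, 7↦4, 8↦3, 9↦9, 10↦0]  zeros at y ∈ {10}
  x = 5: [0↦8, 1↦1, 2↦1, 3↦8, 4↦0, 5↦10, 6↦5, 7↦7, 8↦5, 9↦10, 10↦0]  zeros at y ∈ {4, 10}
  x = 6: [0↦7, 1↦10, 2↦9, 3↦4, 4↦6, 5↦4, 6↦9, 7↦10, 8↦7, 9↦0, 10↦0]  zeros at y ∈ {9, 10}
  x = 7: [0↦6, 1↦8, 2↦6, 3↦0, 4↦1, 5↦9, 6↦2, 7↦2, 8↦9, 9↦1, 10↦0]  zeros at y ∈ {3, 10}
  x = 8: [0↦5, 1↦6, 2↦3, 3↦7, 4↦7, 5↦3, 6↦6, 7↦5, 8↦0, 9↦2, 10↦0]  zeros at y ∈ {8, 10}
  x = 9: [0↦4, 1↦4, 2↦0, 3↦3, 4↦2, 5↦8, 6↦10, 7↦8, 8↦2, 9↦3, 10↦0]  zeros at y ∈ {2, 10}
  x = 10: [0↦3, 1↦2, 2↦8, 3↦10, 4↦8, 5↦2, 6↦3, 7↦0, 8↦4, 9↦4, 10↦0]  zeros at y ∈ {7, 10}
Collecting zeros: affine points = {(0, 1), (0, 10), (1, 6), (1, 10), (2, 0), (2, 10), (3, 5), (3, 10), (4, 10), (5, 4), (5, 10), (6, 9), (6, 10), (7, 3), (7, 10), (8, 8), (8, 10), (9, 2), (9, 10), (10, 7), (10, 10)}.
Total count |C(F_11)_aff| = 21.


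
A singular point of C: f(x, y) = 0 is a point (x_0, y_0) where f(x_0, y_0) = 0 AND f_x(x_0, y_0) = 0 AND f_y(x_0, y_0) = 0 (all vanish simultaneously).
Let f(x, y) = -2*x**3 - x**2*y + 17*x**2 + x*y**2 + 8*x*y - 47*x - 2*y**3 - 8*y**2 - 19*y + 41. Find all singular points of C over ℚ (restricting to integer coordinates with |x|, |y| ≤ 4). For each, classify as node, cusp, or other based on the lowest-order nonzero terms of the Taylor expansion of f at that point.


Singular points: {(3, -1)}; classification: cusp.

Compute partial derivatives:
  f_x = -6*x**2 - 2*x*y + 34*x + y**2 + 8*y - 47.
  f_y = -x**2 + 2*x*y + 8*x - 6*y**2 - 16*y - 19.
Scan x_0 ∈ {−4, ..., 4}. For each x_0, f_y(x_0, y) is a polynomial in y; find its integer roots y ∈ {−4, ..., 4}, then test f_x and f at those candidates.
  x = -4: f_y(-4, y) = -6*y**2 - 24*y - 67; no integer root y with |y| ≤ 4.
  x = -3: f_y(-3, y) = -6*y**2 - 22*y - 52; no integer root y with |y| ≤ 4.
  x = -2: f_y(-2, y) = -6*y**2 - 20*y - 39; no integer root y with |y| ≤ 4.
  x = -1: f_y(-1, y) = -6*y**2 - 18*y - 28; no integer root y with |y| ≤ 4.
  x = 0: f_y(0, y) = -6*y**2 - 16*y - 19; no integer root y with |y| ≤ 4.
  x = 1: f_y(1, y) = -6*y**2 - 14*y - 12; no integer root y with |y| ≤ 4.
  x = 2: f_y(2, y) = -6*y**2 - 12*y - 7; no integer root y with |y| ≤ 4.
  x = 3: f_y(3, y) = -6*y**2 - 10*y - 4; vanishes at y ∈ {-1}. (3, -1): f_x = 0, f = 0 — SINGULAR.
  x = 4: f_y(4, y) = -6*y**2 - 8*y - 3; no integer root y with |y| ≤ 4.
Only singular point on the grid: (3, -1).
Classify: substitute x = 3 + u, y = -1 + v and expand: f = -2*u**3 - u**2*v + u*v**2 - 2*v**3 + v**2.
No constant or linear terms (consistent with a singular point). Quadratic part: v**2. Cubic part: -2*u**3 - u**2*v + u*v**2 - 2*v**3.
The quadratic part v**2 is a perfect square, so there is a single (double) tangent line v = 0, i.e. y = -1. Restricting the cubic part to that line (v = 0) leaves -2*u**3 ≠ 0, so f is not divisible by v and the branch is v² ≈ 2*u**3 to lowest order — this is a cusp.
Classification: cusp.


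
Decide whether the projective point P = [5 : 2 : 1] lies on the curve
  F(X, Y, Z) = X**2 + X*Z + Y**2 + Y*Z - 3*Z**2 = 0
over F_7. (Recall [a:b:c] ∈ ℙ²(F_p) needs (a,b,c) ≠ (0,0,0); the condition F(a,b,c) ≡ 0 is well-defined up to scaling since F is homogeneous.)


F(5,2,1) ≡ 5 (mod 7); P is NOT on the curve.

Evaluate F(5, 2, 1) term-by-term (mod 7).
  X**2 ↦ 1·25·1·1 = 25
  X*Z ↦ 1·5·1·1 = 5
  Y**2 ↦ 1·1·4·1 = 4
  Y*Z ↦ 1·1·2·1 = 2
  -3*Z**2 ↦ -3·1·1·1 = -3
Sum: F(5, 2, 1) = (25) + (5) + (4) + (2) + (-3) = 33.
Reducing mod 7: 33 ≡ 5 (mod 7).
Since F(a, b, c) ≡ 5 ≠ 0 (mod 7), P does NOT lie on the curve.


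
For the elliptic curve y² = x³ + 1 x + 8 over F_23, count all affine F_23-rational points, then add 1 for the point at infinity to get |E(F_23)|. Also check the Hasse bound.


Affine points = {(0, 10), (0, 13), (2, 8), (2, 15), (5, 0), (6, 0), (7, 6), (7, 17), (10, 11), (10, 12), (11, 4), (11, 19), (12, 0), (14, 11), (14, 12), (16, 7), (16, 16), (17, 4), (17, 19), (18, 4), (18, 19), (19, 3), (19, 20), (20, 1), (20, 22), (22, 11), (22, 12)}; affine count = 27; |E(F_23)| = 28.

Discriminant check: Δ ∝ 4a³ + 27b² = 4·1³ + 27·8² = 4·1 + 27·64 ≡ 7 (mod 23). Nonzero ⇒ E is nonsingular.
For each x ∈ F_23, compute rhs = x³ + 1·x + 8 mod 23, then count y ∈ F_23 with y² ≡ rhs.
  x = 0: rhs = 8, matching y values: 10, 13 (2 points).
  x = 1: rhs = 10, matching y values: none (0 points).
  x = 2: rhs = 18, matching y values: 8, 15 (2 points).
  x = 3: rhs = 15, matching y values: none (0 points).
  x = 4: rhs = 7, matching y values: none (0 points).
  x = 5: rhs = 0, matching y values: 0 (1 points).
  x = 6: rhs = 0, matching y values: 0 (1 points).
  x = 7: rhs = 13, matching y values: 6, 17 (2 points).
  x = 8: rhs = 22, matching y values: none (0 points).
  x = 9: rhs = 10, matching y values: none (0 points).
  x = 10: rhs = 6, matching y values: 11, 12 (2 points).
  x = 11: rhs = 16, matching y values: 4, 19 (2 points).
  x = 12: rhs = 0, matching y values: 0 (1 points).
  x = 13: rhs = 10, matching y values: none (0 points).
  x = 14: rhs = 6, matching y values: 11, 12 (2 points).
  x = 15: rhs = 17, matching y values: none (0 points).
  x = 16: rhs = 3, matching y values: 7, 16 (2 points).
  x = 17: rhs = 16, matching y values: 4, 19 (2 points).
  x = 18: rhs = 16, matching y values: 4, 19 (2 points).
  x = 19: rhs = 9, matching y values: 3, 20 (2 points).
  x = 20: rhs = 1, matching y values: 1, 22 (2 points).
  x = 21: rhs = 21, matching y values: none (0 points).
  x = 22: rhs = 6, matching y values: 11, 12 (2 points).
Total affine count: 27.
Full point count |E(F_23)| = 27 + 1 = 28.
Hasse bound: |28 − (23+1)| = |4| = 4 ≤ 2√23 ≈ 9.5917 ✓.


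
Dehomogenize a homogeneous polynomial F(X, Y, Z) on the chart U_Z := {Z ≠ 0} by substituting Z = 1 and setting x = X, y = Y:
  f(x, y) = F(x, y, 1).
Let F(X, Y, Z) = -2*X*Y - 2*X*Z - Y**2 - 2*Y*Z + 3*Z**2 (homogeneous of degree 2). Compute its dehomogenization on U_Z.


f(x, y) = -2*x*y - 2*x - y**2 - 2*y + 3

On U_Z we set Z = 1. Each monomial c·X^i·Y^j·Z^k in F becomes c·x^i·y^j·1^k = c·x^i·y^j.
Substituting Z = 1: F(X, Y, 1) = -2*x*y - 2*x - y**2 - 2*y + 3.
Note: deg(f) ≤ deg(F) = 2; strict inequality happens when F is divisible by Z (lost terms).


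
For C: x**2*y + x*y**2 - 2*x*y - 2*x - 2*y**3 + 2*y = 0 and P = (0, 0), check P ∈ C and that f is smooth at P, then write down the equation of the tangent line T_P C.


Tangent line at P: -2*x + 2*y = 0.

Step 1: f(0, 0) = 0, so P lies on C.
Step 2: partial derivatives
  f_x(x, y) = 2*x*y + y**2 - 2*y - 2, f_y(x, y) = x**2 + 2*x*y - 2*x - 6*y**2 + 2.
  f_x(P) = -2, f_y(P) = 2 (gradient nonzero, so P is smooth).
Step 3: tangent line at P: -2·(x − 0) + 2·(y − 0) = 0.
Expanding: -2*x + 2*y = 0.


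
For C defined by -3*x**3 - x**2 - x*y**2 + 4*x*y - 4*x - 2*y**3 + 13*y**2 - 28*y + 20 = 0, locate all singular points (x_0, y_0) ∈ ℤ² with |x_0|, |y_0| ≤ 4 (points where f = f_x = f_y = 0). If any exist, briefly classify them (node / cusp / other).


Singular points: {(0, 2)}; classification: node.

Compute partial derivatives:
  f_x = -9*x**2 - 2*x - y**2 + 4*y - 4.
  f_y = -2*x*y + 4*x - 6*y**2 + 26*y - 28.
Scan x_0 ∈ {−4, ..., 4}. For each x_0, f_y(x_0, y) is a polynomial in y; find its integer roots y ∈ {−4, ..., 4}, then test f_x and f at those candidates.
  x = -4: f_y(-4, y) = -6*y**2 + 34*y - 44; vanishes at y ∈ {2}. (-4, 2): f_x = -136 ≠ 0.
  x = -3: f_y(-3, y) = -6*y**2 + 32*y - 40; vanishes at y ∈ {2}. (-3, 2): f_x = -75 ≠ 0.
  x = -2: f_y(-2, y) = -6*y**2 + 30*y - 36; vanishes at y ∈ {2, 3}. (-2, 2): f_x = -32 ≠ 0; (-2, 3): f_x = -33 ≠ 0.
  x = -1: f_y(-1, y) = -6*y**2 + 28*y - 32; vanishes at y ∈ {2}. (-1, 2): f_x = -7 ≠ 0.
  x = 0: f_y(0, y) = -6*y**2 + 26*y - 28; vanishes at y ∈ {2}. (0, 2): f_x = 0, f = 0 — SINGULAR.
  x = 1: f_y(1, y) = -6*y**2 + 24*y - 24; vanishes at y ∈ {2}. (1, 2): f_x = -11 ≠ 0.
  x = 2: f_y(2, y) = -6*y**2 + 22*y - 20; vanishes at y ∈ {2}. (2, 2): f_x = -40 ≠ 0.
  x = 3: f_y(3, y) = -6*y**2 + 20*y - 16; vanishes at y ∈ {2}. (3, 2): f_x = -87 ≠ 0.
  x = 4: f_y(4, y) = -6*y**2 + 18*y - 12; vanishes at y ∈ {1, 2}. (4, 1): f_x = -153 ≠ 0; (4, 2): f_x = -152 ≠ 0.
Only singular point on the grid: (0, 2).
Classify: substitute x = 0 + u, y = 2 + v and expand: f = -3*u**3 - u**2 - u*v**2 - 2*v**3 + v**2.
No constant or linear terms (consistent with a singular point). Quadratic part: -u**2 + v**2. Cubic part: -3*u**3 - u*v**2 - 2*v**3.
The quadratic part v**2 - u**2 = (v − u)(v + u) splits into two distinct linear factors, so there are two distinct tangent lines y − 2 = ±(x − 0) — this is a node (ordinary double point).
Classification: node.


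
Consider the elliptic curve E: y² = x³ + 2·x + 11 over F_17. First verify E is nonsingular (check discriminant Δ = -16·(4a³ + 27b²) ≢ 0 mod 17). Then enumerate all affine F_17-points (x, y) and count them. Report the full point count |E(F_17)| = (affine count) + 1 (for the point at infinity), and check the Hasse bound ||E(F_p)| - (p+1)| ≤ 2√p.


Affine points = {(4, 7), (4, 10), (6, 1), (6, 16), (11, 2), (11, 15), (15, 4), (15, 13), (16, 5), (16, 12)}; affine count = 10; |E(F_17)| = 11.

Discriminant check: Δ ∝ 4a³ + 27b² = 4·2³ + 27·11² = 4·8 + 27·121 ≡ 1 (mod 17). Nonzero ⇒ E is nonsingular.
For each x ∈ F_17, compute rhs = x³ + 2·x + 11 mod 17, then count y ∈ F_17 with y² ≡ rhs.
  x = 0: rhs = 11, matching y values: none (0 points).
  x = 1: rhs = 14, matching y values: none (0 points).
  x = 2: rhs = 6, matching y values: none (0 points).
  x = 3: rhs = 10, matching y values: none (0 points).
  x = 4: rhs = 15, matching y values: 7, 10 (2 points).
  x = 5: rhs = 10, matching y values: none (0 points).
  x = 6: rhs = 1, matching y values: 1, 16 (2 points).
  x = 7: rhs = 11, matching y values: none (0 points).
  x = 8: rhs = 12, matching y values: none (0 points).
  x = 9: rhs = 10, matching y values: none (0 points).
  x = 10: rhs = 11, matching y values: none (0 points).
  x = 11: rhs = 4, matching y values: 2, 15 (2 points).
  x = 12: rhs = 12, matching y values: none (0 points).
  x = 13: rhs = 7, matching y values: none (0 points).
  x = 14: rhs = 12, matching y values: none (0 points).
  x = 15: rhs = 16, matching y values: 4, 13 (2 points).
  x = 16: rhs = 8, matching y values: 5, 12 (2 points).
Total affine count: 10.
Full point count |E(F_17)| = 10 + 1 = 11.
Hasse bound: |11 − (17+1)| = |-7| = 7 ≤ 2√17 ≈ 8.2462 ✓.


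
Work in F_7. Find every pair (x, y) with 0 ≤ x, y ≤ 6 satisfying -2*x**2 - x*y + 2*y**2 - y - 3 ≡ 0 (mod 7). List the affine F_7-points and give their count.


Affine F_7-points: {(0, 5), (0, 6), (1, 3), (1, 5), (3, 0), (3, 2), (4, 0), (4, 6)}; count = 8.

For each of the 49 pairs (x, y) ∈ F_7², evaluate f(x, y) mod 7. Record the zeros.
  x = 0: [0↦4, 1↦5, 2↦3, 3↦5, 4↦4, 5↦0, 6↦0]  zeros at y ∈ {5, 6}
  x = 1: [0↦2, 1↦2, 2↦6, 3↦0, 4↦5, 5↦0, 6↦6]  zeros at y ∈ {3, 5}
  x = 2: [0↦3, 1↦2, 2↦5, 3↦5, 4↦2, 5↦3, 6↦1]  zeros at y ∈ ∅
  x = 3: [0↦0, 1↦5, 2↦0, 3↦6, 4↦2, 5↦2, 6↦6]  zeros at y ∈ {0, 2}
  x = 4: [0↦0, 1↦4, 2↦5, 3↦3, 4↦5, 5↦4, 6↦0]  zeros at y ∈ {0, 6}
  x = 5: [0↦3, 1↦6, 2↦6, 3↦3, 4↦4, 5↦2, 6↦4]  zeros at y ∈ ∅
  x = 6: [0↦2, 1↦4, 2↦3, 3↦6, 4↦6, 5↦3, 6↦4]  zeros at y ∈ ∅
Collecting zeros: affine points = {(0, 5), (0, 6), (1, 3), (1, 5), (3, 0), (3, 2), (4, 0), (4, 6)}.
Total count |C(F_7)_aff| = 8.


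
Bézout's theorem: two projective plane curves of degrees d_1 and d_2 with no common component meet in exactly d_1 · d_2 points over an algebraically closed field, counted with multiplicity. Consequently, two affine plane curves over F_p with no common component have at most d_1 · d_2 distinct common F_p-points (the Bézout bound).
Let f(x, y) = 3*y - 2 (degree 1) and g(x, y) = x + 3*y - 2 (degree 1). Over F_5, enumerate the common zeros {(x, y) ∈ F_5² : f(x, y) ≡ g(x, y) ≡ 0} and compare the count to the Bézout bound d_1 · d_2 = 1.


Common zeros: {(0, 4)}; count = 1; Bézout bound = 1.

deg(f) = 1, deg(g) = 1, so Bézout bound = 1.
Scan x ∈ F_5. For each x, list the y ∈ F_5 with f(x, y) ≡ 0 and those with g(x, y) ≡ 0 (mod 5); the common zeros in that column are the intersection.
  x = 0: f ≡ 0 at y ∈ {4}; g ≡ 0 at y ∈ {4}; common: {4}.
  x = 1: f ≡ 0 at y ∈ {4}; g ≡ 0 at y ∈ {2}; common: ∅.
  x = 2: f ≡ 0 at y ∈ {4}; g ≡ 0 at y ∈ {0}; common: ∅.
  x = 3: f ≡ 0 at y ∈ {4}; g ≡ 0 at y ∈ {3}; common: ∅.
  x = 4: f ≡ 0 at y ∈ {4}; g ≡ 0 at y ∈ {1}; common: ∅.
Collecting: common zeros = {(0, 4)}, so the count is 1.
Comparison with the Bézout bound: 1 ≤ 1 = deg(f)·deg(g), as expected for curves with no common component (the bound is attained).


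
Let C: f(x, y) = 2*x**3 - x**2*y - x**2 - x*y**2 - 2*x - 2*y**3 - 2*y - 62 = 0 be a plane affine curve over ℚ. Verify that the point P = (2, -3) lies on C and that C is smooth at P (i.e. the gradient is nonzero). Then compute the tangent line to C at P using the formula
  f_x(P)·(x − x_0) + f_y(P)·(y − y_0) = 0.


Tangent line at P: 21*x - 48*y - 186 = 0.

Step 1: f(2, -3) = 0, so P lies on C.
Step 2: partial derivatives
  f_x(x, y) = 6*x**2 - 2*x*y - 2*x - y**2 - 2, f_y(x, y) = -x**2 - 2*x*y - 6*y**2 - 2.
  f_x(P) = 21, f_y(P) = -48 (gradient nonzero, so P is smooth).
Step 3: tangent line at P: 21·(x − 2) + -48·(y − -3) = 0.
Expanding: 21*x - 48*y - 186 = 0.


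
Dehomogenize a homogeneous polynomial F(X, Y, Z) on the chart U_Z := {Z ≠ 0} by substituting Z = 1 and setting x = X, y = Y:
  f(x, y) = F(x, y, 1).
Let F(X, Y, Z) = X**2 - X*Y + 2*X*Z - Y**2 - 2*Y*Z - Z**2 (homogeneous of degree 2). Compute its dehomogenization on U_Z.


f(x, y) = x**2 - x*y + 2*x - y**2 - 2*y - 1

On U_Z we set Z = 1. Each monomial c·X^i·Y^j·Z^k in F becomes c·x^i·y^j·1^k = c·x^i·y^j.
Substituting Z = 1: F(X, Y, 1) = x**2 - x*y + 2*x - y**2 - 2*y - 1.
Note: deg(f) ≤ deg(F) = 2; strict inequality happens when F is divisible by Z (lost terms).


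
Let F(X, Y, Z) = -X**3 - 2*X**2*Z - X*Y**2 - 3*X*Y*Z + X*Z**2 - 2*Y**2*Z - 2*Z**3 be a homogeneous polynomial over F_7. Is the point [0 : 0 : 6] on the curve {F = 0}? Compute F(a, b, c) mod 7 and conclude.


F(0,0,6) ≡ 2 (mod 7); P is NOT on the curve.

Evaluate F(0, 0, 6) term-by-term (mod 7).
  -X**3 ↦ -1·0·1·1 = 0
  -2*X**2*Z ↦ -2·0·1·6 = 0
  -X*Y**2 ↦ -1·0·0·1 = 0
  -3*X*Y*Z ↦ -3·0·0·6 = 0
  X*Z**2 ↦ 1·0·1·36 = 0
  -2*Y**2*Z ↦ -2·1·0·6 = 0
  -2*Z**3 ↦ -2·1·1·216 = -432
Sum: F(0, 0, 6) = (0) + (0) + (0) + (0) + (0) + (0) + (-432) = -432.
Reducing mod 7: -432 ≡ 2 (mod 7).
Since F(a, b, c) ≡ 2 ≠ 0 (mod 7), P does NOT lie on the curve.


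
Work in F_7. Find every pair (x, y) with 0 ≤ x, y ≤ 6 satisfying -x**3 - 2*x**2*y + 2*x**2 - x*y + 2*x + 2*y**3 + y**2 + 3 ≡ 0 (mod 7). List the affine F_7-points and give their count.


Affine F_7-points: {(0, 4), (1, 5), (2, 0), (2, 1), (2, 2), (3, 0), (3, 3), (4, 0), (4, 4), (4, 6)}; count = 10.

For each of the 49 pairs (x, y) ∈ F_7², evaluate f(x, y) mod 7. Record the zeros.
  x = 0: [0↦3, 1↦6, 2↦2, 3↦3, 4↦0, 5↦5, 6↦2]  zeros at y ∈ {4}
  x = 1: [0↦6, 1↦6, 2↦6, 3↦4, 4↦5, 5↦0, 6↦1]  zeros at y ∈ {5}
  x = 2: [0↦0, 1↦0, 2↦0, 3↦5, 4↦6, 5↦1, 6↦2]  zeros at y ∈ {0, 1, 2}
  x = 3: [0↦0, 1↦3, 2↦6, 3↦0, 4↦4, 5↦2, 6↦6]  zeros at y ∈ {0, 3}
  x = 4: [0↦0, 1↦2, 2↦4, 3↦4, 4↦0, 5↦4, 6↦0]  zeros at y ∈ {0, 4, 6}
  x = 5: [0↦1, 1↦5, 2↦2, 3↦4, 4↦2, 5↦1, 6↦6]  zeros at y ∈ ∅
  x = 6: [0↦4, 1↦6, 2↦1, 3↦1, 4↦4, 5↦1, 6↦4]  zeros at y ∈ ∅
Collecting zeros: affine points = {(0, 4), (1, 5), (2, 0), (2, 1), (2, 2), (3, 0), (3, 3), (4, 0), (4, 4), (4, 6)}.
Total count |C(F_7)_aff| = 10.


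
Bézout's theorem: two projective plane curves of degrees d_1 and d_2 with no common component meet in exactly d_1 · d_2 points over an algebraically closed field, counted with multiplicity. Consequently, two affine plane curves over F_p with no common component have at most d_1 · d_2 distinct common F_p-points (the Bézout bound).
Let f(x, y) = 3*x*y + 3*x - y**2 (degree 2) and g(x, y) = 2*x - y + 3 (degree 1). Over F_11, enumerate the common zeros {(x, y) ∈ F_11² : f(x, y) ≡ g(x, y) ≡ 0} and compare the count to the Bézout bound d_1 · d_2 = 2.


Common zeros: ∅; count = 0; Bézout bound = 2.

deg(f) = 2, deg(g) = 1, so Bézout bound = 2.
Scan x ∈ F_11. For each x, list the y ∈ F_11 with f(x, y) ≡ 0 and those with g(x, y) ≡ 0 (mod 11); the common zeros in that column are the intersection.
  x = 0: f ≡ 0 at y ∈ {0}; g ≡ 0 at y ∈ {3}; common: ∅.
  x = 1: f ≡ 0 at y ∈ ∅; g ≡ 0 at y ∈ {5}; common: ∅.
  x = 2: f ≡ 0 at y ∈ {1, 5}; g ≡ 0 at y ∈ {7}; common: ∅.
  x = 3: f ≡ 0 at y ∈ ∅; g ≡ 0 at y ∈ {9}; common: ∅.
  x = 4: f ≡ 0 at y ∈ {4, 8}; g ≡ 0 at y ∈ {0}; common: ∅.
  x = 5: f ≡ 0 at y ∈ ∅; g ≡ 0 at y ∈ {2}; common: ∅.
  x = 6: f ≡ 0 at y ∈ {9}; g ≡ 0 at y ∈ {4}; common: ∅.
  x = 7: f ≡ 0 at y ∈ ∅; g ≡ 0 at y ∈ {6}; common: ∅.
  x = 8: f ≡ 0 at y ∈ {6, 7}; g ≡ 0 at y ∈ {8}; common: ∅.
  x = 9: f ≡ 0 at y ∈ {2, 3}; g ≡ 0 at y ∈ {10}; common: ∅.
  x = 10: f ≡ 0 at y ∈ ∅; g ≡ 0 at y ∈ {1}; common: ∅.
Collecting: common zeros = ∅, so the count is 0.
Comparison with the Bézout bound: 0 ≤ 2 = deg(f)·deg(g), as expected for curves with no common component (the affine F_11-count falls short of the bound because intersections may lie at infinity, over extension fields, or carry multiplicity).


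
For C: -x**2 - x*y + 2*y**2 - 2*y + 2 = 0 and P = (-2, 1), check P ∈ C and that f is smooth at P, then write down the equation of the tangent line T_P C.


Tangent line at P: 3*x + 4*y + 2 = 0.

Step 1: f(-2, 1) = 0, so P lies on C.
Step 2: partial derivatives
  f_x(x, y) = -2*x - y, f_y(x, y) = -x + 4*y - 2.
  f_x(P) = 3, f_y(P) = 4 (gradient nonzero, so P is smooth).
Step 3: tangent line at P: 3·(x − -2) + 4·(y − 1) = 0.
Expanding: 3*x + 4*y + 2 = 0.


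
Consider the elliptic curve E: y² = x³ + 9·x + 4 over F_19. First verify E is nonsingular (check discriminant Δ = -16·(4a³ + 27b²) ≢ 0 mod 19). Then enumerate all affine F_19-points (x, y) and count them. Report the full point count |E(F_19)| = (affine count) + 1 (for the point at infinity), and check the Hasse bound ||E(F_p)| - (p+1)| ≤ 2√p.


Affine points = {(0, 2), (0, 17), (2, 7), (2, 12), (3, 1), (3, 18), (4, 3), (4, 16), (7, 7), (7, 12), (9, 4), (9, 15), (10, 7), (10, 12), (11, 3), (11, 16), (12, 4), (12, 15), (13, 0), (14, 9), (14, 10), (16, 8), (16, 11), (17, 4), (17, 15)}; affine count = 25; |E(F_19)| = 26.

Discriminant check: Δ ∝ 4a³ + 27b² = 4·9³ + 27·4² = 4·729 + 27·16 ≡ 4 (mod 19). Nonzero ⇒ E is nonsingular.
For each x ∈ F_19, compute rhs = x³ + 9·x + 4 mod 19, then count y ∈ F_19 with y² ≡ rhs.
  x = 0: rhs = 4, matching y values: 2, 17 (2 points).
  x = 1: rhs = 14, matching y values: none (0 points).
  x = 2: rhs = 11, matching y values: 7, 12 (2 points).
  x = 3: rhs = 1, matching y values: 1, 18 (2 points).
  x = 4: rhs = 9, matching y values: 3, 16 (2 points).
  x = 5: rhs = 3, matching y values: none (0 points).
  x = 6: rhs = 8, matching y values: none (0 points).
  x = 7: rhs = 11, matching y values: 7, 12 (2 points).
  x = 8: rhs = 18, matching y values: none (0 points).
  x = 9: rhs = 16, matching y values: 4, 15 (2 points).
  x = 10: rhs = 11, matching y values: 7, 12 (2 points).
  x = 11: rhs = 9, matching y values: 3, 16 (2 points).
  x = 12: rhs = 16, matching y values: 4, 15 (2 points).
  x = 13: rhs = 0, matching y values: 0 (1 points).
  x = 14: rhs = 5, matching y values: 9, 10 (2 points).
  x = 15: rhs = 18, matching y values: none (0 points).
  x = 16: rhs = 7, matching y values: 8, 11 (2 points).
  x = 17: rhs = 16, matching y values: 4, 15 (2 points).
  x = 18: rhs = 13, matching y values: none (0 points).
Total affine count: 25.
Full point count |E(F_19)| = 25 + 1 = 26.
Hasse bound: |26 − (19+1)| = |6| = 6 ≤ 2√19 ≈ 8.7178 ✓.


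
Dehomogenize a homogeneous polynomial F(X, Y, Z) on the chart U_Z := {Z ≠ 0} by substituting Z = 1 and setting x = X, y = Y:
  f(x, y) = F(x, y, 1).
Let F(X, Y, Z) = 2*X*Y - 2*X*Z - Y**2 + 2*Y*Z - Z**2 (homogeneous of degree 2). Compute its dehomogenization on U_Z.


f(x, y) = 2*x*y - 2*x - y**2 + 2*y - 1

On U_Z we set Z = 1. Each monomial c·X^i·Y^j·Z^k in F becomes c·x^i·y^j·1^k = c·x^i·y^j.
Substituting Z = 1: F(X, Y, 1) = 2*x*y - 2*x - y**2 + 2*y - 1.
Note: deg(f) ≤ deg(F) = 2; strict inequality happens when F is divisible by Z (lost terms).


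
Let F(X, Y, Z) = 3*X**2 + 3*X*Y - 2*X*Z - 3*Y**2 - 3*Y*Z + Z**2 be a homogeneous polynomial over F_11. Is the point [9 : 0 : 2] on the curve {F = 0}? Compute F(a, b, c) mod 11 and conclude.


F(9,0,2) ≡ 2 (mod 11); P is NOT on the curve.

Evaluate F(9, 0, 2) term-by-term (mod 11).
  3*X**2 ↦ 3·81·1·1 = 243
  3*X*Y ↦ 3·9·0·1 = 0
  -2*X*Z ↦ -2·9·1·2 = -36
  -3*Y**2 ↦ -3·1·0·1 = 0
  -3*Y*Z ↦ -3·1·0·2 = 0
  Z**2 ↦ 1·1·1·4 = 4
Sum: F(9, 0, 2) = (243) + (0) + (-36) + (0) + (0) + (4) = 211.
Reducing mod 11: 211 ≡ 2 (mod 11).
Since F(a, b, c) ≡ 2 ≠ 0 (mod 11), P does NOT lie on the curve.


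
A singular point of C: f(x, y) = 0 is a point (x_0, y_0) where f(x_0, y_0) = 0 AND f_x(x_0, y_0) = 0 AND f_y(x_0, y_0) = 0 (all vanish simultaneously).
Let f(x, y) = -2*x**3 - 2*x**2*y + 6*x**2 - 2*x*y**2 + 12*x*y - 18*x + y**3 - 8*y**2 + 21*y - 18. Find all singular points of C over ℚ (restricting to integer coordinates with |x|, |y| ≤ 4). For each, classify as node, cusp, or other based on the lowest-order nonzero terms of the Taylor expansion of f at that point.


Singular points: {(0, 3)}; classification: cusp.

Compute partial derivatives:
  f_x = -6*x**2 - 4*x*y + 12*x - 2*y**2 + 12*y - 18.
  f_y = -2*x**2 - 4*x*y + 12*x + 3*y**2 - 16*y + 21.
Scan x_0 ∈ {−4, ..., 4}. For each x_0, f_y(x_0, y) is a polynomial in y; find its integer roots y ∈ {−4, ..., 4}, then test f_x and f at those candidates.
  x = -4: f_y(-4, y) = 3*y**2 - 59; no integer root y with |y| ≤ 4.
  x = -3: f_y(-3, y) = 3*y**2 - 4*y - 33; no integer root y with |y| ≤ 4.
  x = -2: f_y(-2, y) = 3*y**2 - 8*y - 11; vanishes at y ∈ {-1}. (-2, -1): f_x = -88 ≠ 0.
  x = -1: f_y(-1, y) = 3*y**2 - 12*y + 7; no integer root y with |y| ≤ 4.
  x = 0: f_y(0, y) = 3*y**2 - 16*y + 21; vanishes at y ∈ {3}. (0, 3): f_x = 0, f = 0 — SINGULAR.
  x = 1: f_y(1, y) = 3*y**2 - 20*y + 31; no integer root y with |y| ≤ 4.
  x = 2: f_y(2, y) = 3*y**2 - 24*y + 37; no integer root y with |y| ≤ 4.
  x = 3: f_y(3, y) = 3*y**2 - 28*y + 39; no integer root y with |y| ≤ 4.
  x = 4: f_y(4, y) = 3*y**2 - 32*y + 37; no integer root y with |y| ≤ 4.
Only singular point on the grid: (0, 3).
Classify: substitute x = 0 + u, y = 3 + v and expand: f = -2*u**3 - 2*u**2*v - 2*u*v**2 + v**3 + v**2.
No constant or linear terms (consistent with a singular point). Quadratic part: v**2. Cubic part: -2*u**3 - 2*u**2*v - 2*u*v**2 + v**3.
The quadratic part v**2 is a perfect square, so there is a single (double) tangent line v = 0, i.e. y = 3. Restricting the cubic part to that line (v = 0) leaves -2*u**3 ≠ 0, so f is not divisible by v and the branch is v² ≈ 2*u**3 to lowest order — this is a cusp.
Classification: cusp.


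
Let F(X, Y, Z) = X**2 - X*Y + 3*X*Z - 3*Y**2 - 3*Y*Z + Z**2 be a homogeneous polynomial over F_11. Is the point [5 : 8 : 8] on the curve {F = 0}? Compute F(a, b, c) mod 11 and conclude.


F(5,8,8) ≡ 5 (mod 11); P is NOT on the curve.

Evaluate F(5, 8, 8) term-by-term (mod 11).
  X**2 ↦ 1·25·1·1 = 25
  -X*Y ↦ -1·5·8·1 = -40
  3*X*Z ↦ 3·5·1·8 = 120
  -3*Y**2 ↦ -3·1·64·1 = -192
  -3*Y*Z ↦ -3·1·8·8 = -192
  Z**2 ↦ 1·1·1·64 = 64
Sum: F(5, 8, 8) = (25) + (-40) + (120) + (-192) + (-192) + (64) = -215.
Reducing mod 11: -215 ≡ 5 (mod 11).
Since F(a, b, c) ≡ 5 ≠ 0 (mod 11), P does NOT lie on the curve.


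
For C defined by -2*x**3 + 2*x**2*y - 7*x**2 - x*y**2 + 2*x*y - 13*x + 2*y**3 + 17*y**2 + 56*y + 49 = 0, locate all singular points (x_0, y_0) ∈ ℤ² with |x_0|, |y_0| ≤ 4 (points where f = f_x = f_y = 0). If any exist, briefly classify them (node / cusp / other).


Singular points: {(-2, -3)}; classification: node.

Compute partial derivatives:
  f_x = -6*x**2 + 4*x*y - 14*x - y**2 + 2*y - 13.
  f_y = 2*x**2 - 2*x*y + 2*x + 6*y**2 + 34*y + 56.
Scan x_0 ∈ {−4, ..., 4}. For each x_0, f_y(x_0, y) is a polynomial in y; find its integer roots y ∈ {−4, ..., 4}, then test f_x and f at those candidates.
  x = -4: f_y(-4, y) = 6*y**2 + 42*y + 80; no integer root y with |y| ≤ 4.
  x = -3: f_y(-3, y) = 6*y**2 + 40*y + 68; no integer root y with |y| ≤ 4.
  x = -2: f_y(-2, y) = 6*y**2 + 38*y + 60; vanishes at y ∈ {-3}. (-2, -3): f_x = 0, f = 0 — SINGULAR.
  x = -1: f_y(-1, y) = 6*y**2 + 36*y + 56; no integer root y with |y| ≤ 4.
  x = 0: f_y(0, y) = 6*y**2 + 34*y + 56; no integer root y with |y| ≤ 4.
  x = 1: f_y(1, y) = 6*y**2 + 32*y + 60; no integer root y with |y| ≤ 4.
  x = 2: f_y(2, y) = 6*y**2 + 30*y + 68; no integer root y with |y| ≤ 4.
  x = 3: f_y(3, y) = 6*y**2 + 28*y + 80; no integer root y with |y| ≤ 4.
  x = 4: f_y(4, y) = 6*y**2 + 26*y + 96; no integer root y with |y| ≤ 4.
Only singular point on the grid: (-2, -3).
Classify: substitute x = -2 + u, y = -3 + v and expand: f = -2*u**3 + 2*u**2*v - u**2 - u*v**2 + 2*v**3 + v**2.
No constant or linear terms (consistent with a singular point). Quadratic part: -u**2 + v**2. Cubic part: -2*u**3 + 2*u**2*v - u*v**2 + 2*v**3.
The quadratic part v**2 - u**2 = (v − u)(v + u) splits into two distinct linear factors, so there are two distinct tangent lines y − -3 = ±(x − -2) — this is a node (ordinary double point).
Classification: node.


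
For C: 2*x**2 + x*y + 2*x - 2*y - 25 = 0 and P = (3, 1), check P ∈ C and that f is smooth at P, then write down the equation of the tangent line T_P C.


Tangent line at P: 15*x + y - 46 = 0.

Step 1: f(3, 1) = 0, so P lies on C.
Step 2: partial derivatives
  f_x(x, y) = 4*x + y + 2, f_y(x, y) = x - 2.
  f_x(P) = 15, f_y(P) = 1 (gradient nonzero, so P is smooth).
Step 3: tangent line at P: 15·(x − 3) + 1·(y − 1) = 0.
Expanding: 15*x + y - 46 = 0.
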